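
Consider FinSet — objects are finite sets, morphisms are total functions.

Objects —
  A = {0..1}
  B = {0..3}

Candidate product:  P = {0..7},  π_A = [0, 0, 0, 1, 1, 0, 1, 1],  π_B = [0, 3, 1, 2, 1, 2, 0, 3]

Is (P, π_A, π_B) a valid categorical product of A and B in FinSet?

Answer: VALID PRODUCT

Work:
|A|·|B| = 2·4 = 8;  |P| = 8
Check the pairing map k ↦ (π_A(k), π_B(k)):
  0 ↦ (0,0)
  1 ↦ (0,3)
  2 ↦ (0,1)
  3 ↦ (1,2)
  4 ↦ (1,1)
  5 ↦ (0,2)
  6 ↦ (1,0)
  7 ↦ (1,3)
distinct pairs in image: 8 / 8 needed
  → bijection onto A×B; projections well-typed.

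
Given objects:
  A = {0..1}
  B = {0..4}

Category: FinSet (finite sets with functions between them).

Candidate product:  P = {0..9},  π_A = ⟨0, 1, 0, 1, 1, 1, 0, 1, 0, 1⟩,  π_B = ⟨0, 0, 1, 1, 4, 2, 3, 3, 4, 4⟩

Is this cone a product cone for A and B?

|A|·|B| = 2·5 = 10;  |P| = 10
Check the pairing map k ↦ (π_A(k), π_B(k)):
  0 ↦ (0,0)
  1 ↦ (1,0)
  2 ↦ (0,1)
  3 ↦ (1,1)
  4 ↦ (1,4)
  5 ↦ (1,2)
  6 ↦ (0,3)
  7 ↦ (1,3)
  8 ↦ (0,4)
  9 ↦ (1,4)  ✗ repeats pair of k=4
distinct pairs in image: 9 / 10 needed
  → (1,4) hit at k=4 and k=9

Answer: NOT A VALID PRODUCT — duplicate pair at indices 9,4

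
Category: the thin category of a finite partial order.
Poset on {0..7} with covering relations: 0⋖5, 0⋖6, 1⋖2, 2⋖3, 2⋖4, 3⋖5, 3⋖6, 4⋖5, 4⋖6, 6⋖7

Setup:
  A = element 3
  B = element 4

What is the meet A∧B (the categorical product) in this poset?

Lower bounds of A=3 and B=4: {1,2}
  1 ≤ 2
  2 ≤ 2
glb = 2

Answer: A∧B = 2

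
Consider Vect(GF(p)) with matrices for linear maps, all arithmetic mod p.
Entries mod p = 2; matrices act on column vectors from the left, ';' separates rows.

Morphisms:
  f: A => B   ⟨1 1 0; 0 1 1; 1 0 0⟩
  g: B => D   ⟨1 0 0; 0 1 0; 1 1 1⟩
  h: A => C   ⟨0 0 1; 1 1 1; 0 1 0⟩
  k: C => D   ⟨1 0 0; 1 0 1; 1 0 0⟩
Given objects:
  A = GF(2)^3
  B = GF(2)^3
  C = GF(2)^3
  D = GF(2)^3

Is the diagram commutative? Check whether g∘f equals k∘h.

Answer: DOES NOT COMMUTE

Trace:
Along f;g (path 1):
  e0=[1,0,0] f=>[1,0,1] g=>[1,0,0]
  e1=[0,1,0] f=>[1,1,0] g=>[1,1,0]
  e2=[0,0,1] f=>[0,1,0] g=>[0,1,1]
  ⟦path⟧₁ = ⟨1 1 0; 0 1 1; 0 0 1⟩
Along h;k (path 2):
  e0=[1,0,0] h=>[0,1,0] k=>[0,0,0]
  e1=[0,1,0] h=>[0,1,1] k=>[0,1,0]
  e2=[0,0,1] h=>[1,1,0] k=>[1,1,1]
  ⟦path⟧₂ = ⟨0 0 1; 0 1 1; 0 0 1⟩
Equal? distinct morphisms ✗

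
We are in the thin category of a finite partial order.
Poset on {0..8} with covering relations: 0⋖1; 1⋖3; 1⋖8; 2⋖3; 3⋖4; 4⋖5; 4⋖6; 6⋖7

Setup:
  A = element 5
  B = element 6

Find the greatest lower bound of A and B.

{x : x≤A ∧ x≤B} = {0,1,2,3,4}  (A=5, B=6)
  0 ≤ 4
  1 ≤ 4
  2 ≤ 4
  3 ≤ 4
  4 ≤ 4
glb = 4

Answer: A∧B = 4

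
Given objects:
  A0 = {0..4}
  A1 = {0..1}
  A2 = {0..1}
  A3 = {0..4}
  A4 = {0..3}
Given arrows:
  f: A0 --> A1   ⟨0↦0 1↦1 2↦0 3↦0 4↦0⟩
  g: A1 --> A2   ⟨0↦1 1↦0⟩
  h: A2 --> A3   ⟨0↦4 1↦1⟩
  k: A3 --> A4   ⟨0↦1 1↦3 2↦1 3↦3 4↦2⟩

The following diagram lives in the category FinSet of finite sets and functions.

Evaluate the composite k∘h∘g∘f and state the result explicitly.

  0 f-->0 g-->1 h-->1 k-->3
  1 f-->1 g-->0 h-->4 k-->2
  2 f-->0 g-->1 h-->1 k-->3
  3 f-->0 g-->1 h-->1 k-->3
  4 f-->0 g-->1 h-->1 k-->3
composite: ⟨0↦3 1↦2 2↦3 3↦3 4↦3⟩

Answer: ⟨0↦3 1↦2 2↦3 3↦3 4↦3⟩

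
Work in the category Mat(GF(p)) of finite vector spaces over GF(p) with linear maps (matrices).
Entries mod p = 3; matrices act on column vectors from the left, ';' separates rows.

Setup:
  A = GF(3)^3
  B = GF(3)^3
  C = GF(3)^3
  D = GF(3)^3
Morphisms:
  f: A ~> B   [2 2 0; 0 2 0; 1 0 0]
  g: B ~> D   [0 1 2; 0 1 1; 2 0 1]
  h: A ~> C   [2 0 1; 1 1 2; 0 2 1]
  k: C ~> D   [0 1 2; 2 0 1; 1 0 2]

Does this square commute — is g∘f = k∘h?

Answer: DOES NOT COMMUTE

Trace:
Along f;g (path 1):
  e0=[1,0,0] f~>[2,0,1] g~>[2,1,2]
  e1=[0,1,0] f~>[2,2,0] g~>[2,2,1]
  e2=[0,0,1] f~>[0,0,0] g~>[0,0,0]
  result₁ = [2 2 0; 1 2 0; 2 1 0]
Along h;k (path 2):
  e0=[1,0,0] h~>[2,1,0] k~>[1,1,2]
  e1=[0,1,0] h~>[0,1,2] k~>[2,2,1]
  e2=[0,0,1] h~>[1,2,1] k~>[1,0,0]
  result₂ = [1 2 1; 1 2 0; 2 1 0]
Equal? NO — does not commute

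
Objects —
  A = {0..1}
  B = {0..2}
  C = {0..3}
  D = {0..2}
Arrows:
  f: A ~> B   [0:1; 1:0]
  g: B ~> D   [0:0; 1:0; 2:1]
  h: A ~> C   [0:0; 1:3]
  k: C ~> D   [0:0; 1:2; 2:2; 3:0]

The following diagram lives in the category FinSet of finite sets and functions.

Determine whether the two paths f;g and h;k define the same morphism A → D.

1) trace f;g:
  0 f~>1 g~>0
  1 f~>0 g~>0
  ⟦path⟧₁ = [0:0; 1:0]
2) trace h;k:
  0 h~>0 k~>0
  1 h~>3 k~>0
  ⟦path⟧₂ = [0:0; 1:0]
Equal? YES — commutes

Answer: COMMUTES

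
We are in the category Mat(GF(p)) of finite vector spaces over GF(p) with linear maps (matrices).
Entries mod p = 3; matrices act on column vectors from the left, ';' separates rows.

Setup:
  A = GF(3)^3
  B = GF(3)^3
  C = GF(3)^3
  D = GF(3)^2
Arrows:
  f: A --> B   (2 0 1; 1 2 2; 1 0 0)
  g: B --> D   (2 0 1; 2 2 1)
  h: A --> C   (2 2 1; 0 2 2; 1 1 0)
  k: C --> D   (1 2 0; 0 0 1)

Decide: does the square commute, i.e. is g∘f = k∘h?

Answer: COMMUTES

Trace:
Path 1 = f;g:
  e0=(1,0,0) f-->(2,1,1) g-->(2,1)
  e1=(0,1,0) f-->(0,2,0) g-->(0,1)
  e2=(0,0,1) f-->(1,2,0) g-->(2,0)
  composite₁ = (2 0 2; 1 1 0)
Path 2 = h;k:
  e0=(1,0,0) h-->(2,0,1) k-->(2,1)
  e1=(0,1,0) h-->(2,2,1) k-->(0,1)
  e2=(0,0,1) h-->(1,2,0) k-->(2,0)
  composite₂ = (2 0 2; 1 1 0)
Equal? YES — commutes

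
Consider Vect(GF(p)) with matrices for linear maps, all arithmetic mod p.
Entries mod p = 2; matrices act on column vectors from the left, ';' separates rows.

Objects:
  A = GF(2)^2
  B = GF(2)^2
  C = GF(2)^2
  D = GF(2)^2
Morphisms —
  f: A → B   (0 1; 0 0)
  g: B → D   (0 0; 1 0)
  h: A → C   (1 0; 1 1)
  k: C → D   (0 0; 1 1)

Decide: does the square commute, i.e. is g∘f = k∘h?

Along f;g (path 1):
  e0=[1,0] f→[0,0] g→[0,0]
  e1=[0,1] f→[1,0] g→[0,1]
  result₁ = (0 0; 0 1)
Along h;k (path 2):
  e0=[1,0] h→[1,1] k→[0,0]
  e1=[0,1] h→[0,1] k→[0,1]
  result₂ = (0 0; 0 1)
Equal? equal; square commutes

Answer: COMMUTES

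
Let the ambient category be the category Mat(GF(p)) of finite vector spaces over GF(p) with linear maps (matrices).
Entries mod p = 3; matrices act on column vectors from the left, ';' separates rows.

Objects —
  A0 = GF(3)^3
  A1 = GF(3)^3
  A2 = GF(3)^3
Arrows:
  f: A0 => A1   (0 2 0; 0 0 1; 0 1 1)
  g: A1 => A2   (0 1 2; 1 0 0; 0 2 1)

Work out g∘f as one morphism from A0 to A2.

Answer: (0 2 0; 0 2 0; 0 1 0)

Work:
  e0=[1,0,0] f=>[0,0,0] g=>[0,0,0]
  e1=[0,1,0] f=>[2,0,1] g=>[2,2,1]
  e2=[0,0,1] f=>[0,1,1] g=>[0,0,0]
⟦path⟧: (0 2 0; 0 2 0; 0 1 0)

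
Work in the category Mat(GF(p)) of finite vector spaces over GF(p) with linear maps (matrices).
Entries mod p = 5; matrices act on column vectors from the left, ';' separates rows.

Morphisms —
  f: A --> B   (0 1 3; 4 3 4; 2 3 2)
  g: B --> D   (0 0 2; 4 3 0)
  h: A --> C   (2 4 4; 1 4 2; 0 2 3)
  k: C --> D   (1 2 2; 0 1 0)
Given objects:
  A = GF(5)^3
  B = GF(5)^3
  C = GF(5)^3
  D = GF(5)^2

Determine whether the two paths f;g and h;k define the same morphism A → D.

Answer: DOES NOT COMMUTE

Derivation:
Path 1 = f;g:
  e0=[1,0,0] f-->[0,4,2] g-->[4,2]
  e1=[0,1,0] f-->[1,3,3] g-->[1,3]
  e2=[0,0,1] f-->[3,4,2] g-->[4,4]
  composite₁ = (4 1 4; 2 3 4)
Path 2 = h;k:
  e0=[1,0,0] h-->[2,1,0] k-->[4,1]
  e1=[0,1,0] h-->[4,4,2] k-->[1,4]
  e2=[0,0,1] h-->[4,2,3] k-->[4,2]
  composite₂ = (4 1 4; 1 4 2)
Equal? differ; not commutative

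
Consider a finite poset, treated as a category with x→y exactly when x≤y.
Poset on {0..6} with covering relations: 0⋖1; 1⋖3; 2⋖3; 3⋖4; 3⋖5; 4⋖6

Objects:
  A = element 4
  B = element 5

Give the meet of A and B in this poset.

Answer: A∧B = 3

Derivation:
{x : x<=A ∧ x<=B} = {0,1,2,3}  (A=4, B=5)
  0 <= 3
  1 <= 3
  2 <= 3
  3 <= 3
glb = 3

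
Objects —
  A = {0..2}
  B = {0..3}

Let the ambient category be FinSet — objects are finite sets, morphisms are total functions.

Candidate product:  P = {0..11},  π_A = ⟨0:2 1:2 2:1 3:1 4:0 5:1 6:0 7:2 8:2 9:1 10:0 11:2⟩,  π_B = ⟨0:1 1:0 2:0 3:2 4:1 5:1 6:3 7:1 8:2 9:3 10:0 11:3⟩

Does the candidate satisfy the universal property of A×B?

|A|·|B| = 3·4 = 12;  |P| = 12
Check the pairing map k ↦ (π_A(k), π_B(k)):
  0 : (2,1)
  1 : (2,0)
  2 : (1,0)
  3 : (1,2)
  4 : (0,1)
  5 : (1,1)
  6 : (0,3)
  7 : (2,1)  ✗ repeats pair of k=0
  8 : (2,2)
  9 : (1,3)
  10 : (0,0)
  11 : (2,3)
distinct pairs in image: 11 / 12 needed
  → (2,1) hit at k=0 and k=7

Answer: NOT A VALID PRODUCT — duplicate pair at indices 7,0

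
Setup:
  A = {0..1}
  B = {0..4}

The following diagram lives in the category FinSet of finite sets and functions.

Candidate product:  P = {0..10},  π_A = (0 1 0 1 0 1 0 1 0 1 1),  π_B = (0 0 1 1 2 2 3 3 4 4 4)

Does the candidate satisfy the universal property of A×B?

|A|·|B| = 2·5 = 10;  |P| = 11
  → cardinalities differ; no bijection possible.

Answer: NOT A VALID PRODUCT — |P|=11 ≠ |A|·|B|=10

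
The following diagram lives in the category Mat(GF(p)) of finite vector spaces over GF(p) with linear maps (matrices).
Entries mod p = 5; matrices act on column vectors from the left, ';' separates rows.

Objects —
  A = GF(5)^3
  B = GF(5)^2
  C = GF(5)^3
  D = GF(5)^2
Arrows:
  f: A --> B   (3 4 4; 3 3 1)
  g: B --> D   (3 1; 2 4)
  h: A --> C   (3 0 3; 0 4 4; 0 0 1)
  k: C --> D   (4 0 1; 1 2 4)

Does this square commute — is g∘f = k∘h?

Answer: DOES NOT COMMUTE

Trace:
Path 1 = f;g:
  e0=⟨1,0,0⟩ f-->⟨3,3⟩ g-->⟨2,3⟩
  e1=⟨0,1,0⟩ f-->⟨4,3⟩ g-->⟨0,0⟩
  e2=⟨0,0,1⟩ f-->⟨4,1⟩ g-->⟨3,2⟩
  ⟦path⟧₁ = (2 0 3; 3 0 2)
Path 2 = h;k:
  e0=⟨1,0,0⟩ h-->⟨3,0,0⟩ k-->⟨2,3⟩
  e1=⟨0,1,0⟩ h-->⟨0,4,0⟩ k-->⟨0,3⟩
  e2=⟨0,0,1⟩ h-->⟨3,4,1⟩ k-->⟨3,0⟩
  ⟦path⟧₂ = (2 0 3; 3 3 0)
Equal? distinct morphisms ✗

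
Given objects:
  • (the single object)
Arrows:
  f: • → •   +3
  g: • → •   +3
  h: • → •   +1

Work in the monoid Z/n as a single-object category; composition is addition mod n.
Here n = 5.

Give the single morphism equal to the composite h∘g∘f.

Answer: +2

Work:
  0 +3≡3 +3≡1 +1≡2  (mod 5)
composite: +2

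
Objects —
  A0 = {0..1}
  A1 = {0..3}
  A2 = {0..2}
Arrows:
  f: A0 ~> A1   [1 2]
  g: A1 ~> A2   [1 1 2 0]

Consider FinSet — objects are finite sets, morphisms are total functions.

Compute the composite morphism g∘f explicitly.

Answer: [1 2]

Derivation:
  0 f~>1 g~>1
  1 f~>2 g~>2
result: [1 2]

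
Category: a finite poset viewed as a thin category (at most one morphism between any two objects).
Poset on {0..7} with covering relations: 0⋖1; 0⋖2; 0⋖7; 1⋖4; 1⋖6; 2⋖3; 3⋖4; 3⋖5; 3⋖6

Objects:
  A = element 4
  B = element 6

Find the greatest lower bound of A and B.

Lower bounds of A=4 and B=6: {0,1,2,3}
  maximal lower bounds 1 and 3 are incomparable: neither 1≤3 nor 3≤1
→ no greatest lower bound exists

Answer: NO MEET EXISTS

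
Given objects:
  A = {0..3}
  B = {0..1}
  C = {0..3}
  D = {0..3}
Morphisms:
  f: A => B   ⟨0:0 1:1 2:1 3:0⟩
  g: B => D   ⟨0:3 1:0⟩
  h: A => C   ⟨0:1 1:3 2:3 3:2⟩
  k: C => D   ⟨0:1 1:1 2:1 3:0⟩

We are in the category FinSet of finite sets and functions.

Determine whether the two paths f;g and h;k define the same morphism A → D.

Along f;g (path 1):
  0 f=>0 g=>3
  1 f=>1 g=>0
  2 f=>1 g=>0
  3 f=>0 g=>3
  ⟦path⟧₁ = ⟨0:3 1:0 2:0 3:3⟩
Along h;k (path 2):
  0 h=>1 k=>1
  1 h=>3 k=>0
  2 h=>3 k=>0
  3 h=>2 k=>1
  ⟦path⟧₂ = ⟨0:1 1:0 2:0 3:1⟩
Equal? differ; not commutative

Answer: DOES NOT COMMUTE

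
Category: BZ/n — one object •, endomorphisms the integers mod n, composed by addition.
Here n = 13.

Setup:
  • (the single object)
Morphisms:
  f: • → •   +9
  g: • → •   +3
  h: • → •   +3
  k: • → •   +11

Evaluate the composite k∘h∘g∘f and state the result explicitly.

Answer: +0

Trace:
  0 +9≡9 +3≡12 +3≡2 +11≡0  (mod 13)
⟦path⟧: +0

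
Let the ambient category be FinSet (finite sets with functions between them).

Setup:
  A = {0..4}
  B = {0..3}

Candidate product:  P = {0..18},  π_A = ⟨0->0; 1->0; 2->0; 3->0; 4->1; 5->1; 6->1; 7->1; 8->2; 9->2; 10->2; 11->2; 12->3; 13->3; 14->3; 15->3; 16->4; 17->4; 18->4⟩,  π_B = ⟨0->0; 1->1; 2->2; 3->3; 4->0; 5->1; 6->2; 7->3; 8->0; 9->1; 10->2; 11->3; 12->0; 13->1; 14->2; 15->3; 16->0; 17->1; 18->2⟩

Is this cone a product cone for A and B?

|A|·|B| = 5·4 = 20;  |P| = 19
  → cardinalities differ; no bijection possible.

Answer: NOT A VALID PRODUCT — |P|=19 ≠ |A|·|B|=20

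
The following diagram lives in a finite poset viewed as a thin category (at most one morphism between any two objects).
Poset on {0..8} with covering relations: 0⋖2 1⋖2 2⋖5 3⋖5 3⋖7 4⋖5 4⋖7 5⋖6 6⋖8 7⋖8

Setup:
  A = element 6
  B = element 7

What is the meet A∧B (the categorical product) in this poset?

Answer: NO MEET EXISTS

Work:
Common predecessors of 6,7: {3,4}
  maximal lower bounds 3 and 4 are incomparable: neither 3⊑4 nor 4⊑3
→ no greatest lower bound exists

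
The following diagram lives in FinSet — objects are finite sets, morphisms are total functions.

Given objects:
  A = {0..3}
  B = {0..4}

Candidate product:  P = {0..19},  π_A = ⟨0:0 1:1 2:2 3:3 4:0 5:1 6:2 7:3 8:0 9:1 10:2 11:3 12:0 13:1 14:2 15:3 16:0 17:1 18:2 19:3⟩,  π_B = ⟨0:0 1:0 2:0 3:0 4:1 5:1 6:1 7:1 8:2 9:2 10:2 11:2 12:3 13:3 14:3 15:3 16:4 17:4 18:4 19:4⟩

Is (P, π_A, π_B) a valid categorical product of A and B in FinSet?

|A|·|B| = 4·5 = 20;  |P| = 20
Check the pairing map k ↦ (π_A(k), π_B(k)):
  0 : (0,0)
  1 : (1,0)
  2 : (2,0)
  3 : (3,0)
  4 : (0,1)
  5 : (1,1)
  6 : (2,1)
  7 : (3,1)
  8 : (0,2)
  9 : (1,2)
  10 : (2,2)
  11 : (3,2)
  12 : (0,3)
  13 : (1,3)
  14 : (2,3)
  15 : (3,3)
  16 : (0,4)
  17 : (1,4)
  18 : (2,4)
  19 : (3,4)
distinct pairs in image: 20 / 20 needed
  → bijection onto A×B; projections well-typed.

Answer: VALID PRODUCT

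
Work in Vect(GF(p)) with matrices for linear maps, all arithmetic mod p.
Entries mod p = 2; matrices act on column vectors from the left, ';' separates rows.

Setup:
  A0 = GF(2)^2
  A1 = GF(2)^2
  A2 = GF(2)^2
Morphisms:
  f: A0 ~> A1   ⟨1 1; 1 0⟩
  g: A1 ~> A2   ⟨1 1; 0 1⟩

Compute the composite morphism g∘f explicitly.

  e0=[1,0] f~>[1,1] g~>[0,1]
  e1=[0,1] f~>[1,0] g~>[1,0]
composite: ⟨0 1; 1 0⟩

Answer: ⟨0 1; 1 0⟩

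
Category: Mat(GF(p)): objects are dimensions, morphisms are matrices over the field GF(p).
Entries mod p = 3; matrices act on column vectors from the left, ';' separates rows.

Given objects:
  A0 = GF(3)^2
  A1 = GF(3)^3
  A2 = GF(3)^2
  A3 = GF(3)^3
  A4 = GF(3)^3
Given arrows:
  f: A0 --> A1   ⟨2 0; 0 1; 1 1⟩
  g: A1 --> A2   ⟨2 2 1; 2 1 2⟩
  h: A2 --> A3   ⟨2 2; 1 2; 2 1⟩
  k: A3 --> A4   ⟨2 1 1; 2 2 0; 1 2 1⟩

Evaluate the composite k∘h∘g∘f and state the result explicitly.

  e0=[1,0] f-->[2,0,1] g-->[2,0] h-->[1,2,1] k-->[2,0,0]
  e1=[0,1] f-->[0,1,1] g-->[0,0] h-->[0,0,0] k-->[0,0,0]
⟦path⟧: ⟨2 0; 0 0; 0 0⟩

Answer: ⟨2 0; 0 0; 0 0⟩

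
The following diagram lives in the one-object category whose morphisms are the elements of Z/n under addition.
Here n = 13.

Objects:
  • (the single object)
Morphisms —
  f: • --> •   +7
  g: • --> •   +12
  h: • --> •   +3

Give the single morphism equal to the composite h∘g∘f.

Answer: +9

Work:
  0 +7≡7 +12≡6 +3≡9  (mod 13)
composite: +9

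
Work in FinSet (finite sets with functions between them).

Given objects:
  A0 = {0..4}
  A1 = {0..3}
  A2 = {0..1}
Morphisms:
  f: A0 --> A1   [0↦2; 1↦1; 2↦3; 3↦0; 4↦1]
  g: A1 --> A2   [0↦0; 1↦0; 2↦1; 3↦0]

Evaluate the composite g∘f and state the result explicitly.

Answer: [0↦1; 1↦0; 2↦0; 3↦0; 4↦0]

Work:
  0 f-->2 g-->1
  1 f-->1 g-->0
  2 f-->3 g-->0
  3 f-->0 g-->0
  4 f-->1 g-->0
composite: [0↦1; 1↦0; 2↦0; 3↦0; 4↦0]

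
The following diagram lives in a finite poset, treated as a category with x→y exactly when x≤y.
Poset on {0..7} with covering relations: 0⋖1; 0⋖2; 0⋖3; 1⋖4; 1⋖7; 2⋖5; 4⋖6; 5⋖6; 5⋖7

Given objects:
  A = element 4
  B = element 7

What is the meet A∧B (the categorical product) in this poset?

Lower bounds of A=4 and B=7: {0,1}
  0 <= 1
  1 <= 1
glb = 1

Answer: A∧B = 1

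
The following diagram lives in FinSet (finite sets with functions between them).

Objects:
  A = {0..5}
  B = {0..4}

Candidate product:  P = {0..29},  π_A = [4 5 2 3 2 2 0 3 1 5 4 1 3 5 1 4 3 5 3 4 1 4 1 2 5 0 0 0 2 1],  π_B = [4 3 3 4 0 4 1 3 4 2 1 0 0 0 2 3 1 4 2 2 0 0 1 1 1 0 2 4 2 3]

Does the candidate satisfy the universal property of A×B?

Answer: NOT A VALID PRODUCT — duplicate pair at indices 20,11

Derivation:
|A|·|B| = 6·5 = 30;  |P| = 30
Check the pairing map k ↦ (π_A(k), π_B(k)):
  0 -> (4,4)
  1 -> (5,3)
  2 -> (2,3)
  3 -> (3,4)
  4 -> (2,0)
  5 -> (2,4)
  6 -> (0,1)
  7 -> (3,3)
  8 -> (1,4)
  9 -> (5,2)
  10 -> (4,1)
  11 -> (1,0)
  12 -> (3,0)
  13 -> (5,0)
  14 -> (1,2)
  15 -> (4,3)
  16 -> (3,1)
  17 -> (5,4)
  18 -> (3,2)
  19 -> (4,2)
  20 -> (1,0)  ✗ repeats pair of k=11
  21 -> (4,0)
  22 -> (1,1)
  23 -> (2,1)
  24 -> (5,1)
  25 -> (0,0)
  26 -> (0,2)
  27 -> (0,4)
  28 -> (2,2)
  29 -> (1,3)
distinct pairs in image: 29 / 30 needed
  → (1,0) hit at k=11 and k=20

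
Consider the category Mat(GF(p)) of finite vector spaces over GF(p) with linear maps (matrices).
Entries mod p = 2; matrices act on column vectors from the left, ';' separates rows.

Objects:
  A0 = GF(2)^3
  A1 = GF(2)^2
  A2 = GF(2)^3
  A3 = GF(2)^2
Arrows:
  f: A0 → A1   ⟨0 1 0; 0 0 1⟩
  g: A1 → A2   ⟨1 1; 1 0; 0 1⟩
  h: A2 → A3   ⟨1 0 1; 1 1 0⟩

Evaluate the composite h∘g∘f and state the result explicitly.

  e0=(1,0,0) f→(0,0) g→(0,0,0) h→(0,0)
  e1=(0,1,0) f→(1,0) g→(1,1,0) h→(1,0)
  e2=(0,0,1) f→(0,1) g→(1,0,1) h→(0,1)
⟦path⟧: ⟨0 1 0; 0 0 1⟩

Answer: ⟨0 1 0; 0 0 1⟩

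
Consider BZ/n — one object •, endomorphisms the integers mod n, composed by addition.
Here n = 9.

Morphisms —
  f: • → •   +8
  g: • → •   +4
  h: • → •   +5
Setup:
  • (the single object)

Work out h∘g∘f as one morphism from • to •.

  0 +8≡8 +4≡3 +5≡8  (mod 9)
composite: +8

Answer: +8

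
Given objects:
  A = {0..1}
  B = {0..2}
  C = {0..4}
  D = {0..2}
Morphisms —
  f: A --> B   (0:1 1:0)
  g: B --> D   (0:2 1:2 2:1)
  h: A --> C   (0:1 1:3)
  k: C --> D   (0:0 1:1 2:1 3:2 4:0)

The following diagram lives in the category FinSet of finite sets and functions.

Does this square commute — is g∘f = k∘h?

1) trace f;g:
  0 f-->1 g-->2
  1 f-->0 g-->2
  result₁ = (0:2 1:2)
2) trace h;k:
  0 h-->1 k-->1
  1 h-->3 k-->2
  result₂ = (0:1 1:2)
Equal? distinct morphisms ✗

Answer: DOES NOT COMMUTE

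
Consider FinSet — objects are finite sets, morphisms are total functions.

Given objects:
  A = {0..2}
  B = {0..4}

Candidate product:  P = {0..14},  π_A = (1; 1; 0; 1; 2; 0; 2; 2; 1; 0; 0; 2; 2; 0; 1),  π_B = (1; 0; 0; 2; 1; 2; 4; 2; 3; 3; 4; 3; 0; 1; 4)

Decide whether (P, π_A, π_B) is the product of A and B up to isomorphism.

Answer: VALID PRODUCT

Trace:
|A|·|B| = 3·5 = 15;  |P| = 15
Check the pairing map k ↦ (π_A(k), π_B(k)):
  0 ↦ (1,1)
  1 ↦ (1,0)
  2 ↦ (0,0)
  3 ↦ (1,2)
  4 ↦ (2,1)
  5 ↦ (0,2)
  6 ↦ (2,4)
  7 ↦ (2,2)
  8 ↦ (1,3)
  9 ↦ (0,3)
  10 ↦ (0,4)
  11 ↦ (2,3)
  12 ↦ (2,0)
  13 ↦ (0,1)
  14 ↦ (1,4)
distinct pairs in image: 15 / 15 needed
  → bijection onto A×B; projections well-typed.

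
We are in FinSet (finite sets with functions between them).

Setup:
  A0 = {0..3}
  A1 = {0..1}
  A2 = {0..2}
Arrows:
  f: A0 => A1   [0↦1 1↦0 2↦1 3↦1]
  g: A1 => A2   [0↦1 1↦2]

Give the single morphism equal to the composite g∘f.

  0 f=>1 g=>2
  1 f=>0 g=>1
  2 f=>1 g=>2
  3 f=>1 g=>2
composite: [0↦2 1↦1 2↦2 3↦2]

Answer: [0↦2 1↦1 2↦2 3↦2]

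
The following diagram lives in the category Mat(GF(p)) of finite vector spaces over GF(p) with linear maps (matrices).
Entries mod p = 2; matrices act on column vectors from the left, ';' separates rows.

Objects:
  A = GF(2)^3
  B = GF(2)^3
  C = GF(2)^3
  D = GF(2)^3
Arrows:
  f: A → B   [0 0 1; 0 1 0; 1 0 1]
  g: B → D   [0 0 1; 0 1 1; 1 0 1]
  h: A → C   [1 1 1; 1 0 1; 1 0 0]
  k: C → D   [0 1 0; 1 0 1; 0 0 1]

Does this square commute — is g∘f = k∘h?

Answer: DOES NOT COMMUTE

Derivation:
1) trace f;g:
  e0=⟨1,0,0⟩ f→⟨0,0,1⟩ g→⟨1,1,1⟩
  e1=⟨0,1,0⟩ f→⟨0,1,0⟩ g→⟨0,1,0⟩
  e2=⟨0,0,1⟩ f→⟨1,0,1⟩ g→⟨1,1,0⟩
  ⟦path⟧₁ = [1 0 1; 1 1 1; 1 0 0]
2) trace h;k:
  e0=⟨1,0,0⟩ h→⟨1,1,1⟩ k→⟨1,0,1⟩
  e1=⟨0,1,0⟩ h→⟨1,0,0⟩ k→⟨0,1,0⟩
  e2=⟨0,0,1⟩ h→⟨1,1,0⟩ k→⟨1,1,0⟩
  ⟦path⟧₂ = [1 0 1; 0 1 1; 1 0 0]
Equal? differ; not commutative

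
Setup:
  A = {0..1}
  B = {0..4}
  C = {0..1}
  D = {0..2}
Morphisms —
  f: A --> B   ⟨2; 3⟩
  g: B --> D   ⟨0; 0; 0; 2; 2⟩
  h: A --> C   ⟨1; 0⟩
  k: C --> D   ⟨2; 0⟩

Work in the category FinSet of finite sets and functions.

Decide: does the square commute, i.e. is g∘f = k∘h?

Along f;g (path 1):
  0 f-->2 g-->0
  1 f-->3 g-->2
  ⟦path⟧₁ = ⟨0; 2⟩
Along h;k (path 2):
  0 h-->1 k-->0
  1 h-->0 k-->2
  ⟦path⟧₂ = ⟨0; 2⟩
Equal? same morphism ✓

Answer: COMMUTES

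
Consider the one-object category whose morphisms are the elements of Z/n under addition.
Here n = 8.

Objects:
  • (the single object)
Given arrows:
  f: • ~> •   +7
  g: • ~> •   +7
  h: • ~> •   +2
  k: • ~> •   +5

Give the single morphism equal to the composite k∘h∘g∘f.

  0 +7≡7 +7≡6 +2≡0 +5≡5  (mod 8)
composite: +5

Answer: +5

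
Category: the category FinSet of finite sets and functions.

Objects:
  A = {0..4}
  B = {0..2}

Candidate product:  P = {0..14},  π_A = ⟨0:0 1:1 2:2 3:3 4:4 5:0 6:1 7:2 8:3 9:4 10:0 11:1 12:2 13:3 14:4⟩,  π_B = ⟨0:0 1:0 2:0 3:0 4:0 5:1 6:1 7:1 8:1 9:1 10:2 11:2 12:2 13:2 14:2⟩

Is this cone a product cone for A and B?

|A|·|B| = 5·3 = 15;  |P| = 15
Check the pairing map k ↦ (π_A(k), π_B(k)):
  0 : (0,0)
  1 : (1,0)
  2 : (2,0)
  3 : (3,0)
  4 : (4,0)
  5 : (0,1)
  6 : (1,1)
  7 : (2,1)
  8 : (3,1)
  9 : (4,1)
  10 : (0,2)
  11 : (1,2)
  12 : (2,2)
  13 : (3,2)
  14 : (4,2)
distinct pairs in image: 15 / 15 needed
  → bijection onto A×B; projections well-typed.

Answer: VALID PRODUCT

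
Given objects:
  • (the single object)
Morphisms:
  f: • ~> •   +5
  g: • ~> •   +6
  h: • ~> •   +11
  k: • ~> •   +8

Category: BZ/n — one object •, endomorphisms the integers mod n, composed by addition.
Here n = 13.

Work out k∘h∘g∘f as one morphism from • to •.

  0 +5≡5 +6≡11 +11≡9 +8≡4  (mod 13)
result: +4

Answer: +4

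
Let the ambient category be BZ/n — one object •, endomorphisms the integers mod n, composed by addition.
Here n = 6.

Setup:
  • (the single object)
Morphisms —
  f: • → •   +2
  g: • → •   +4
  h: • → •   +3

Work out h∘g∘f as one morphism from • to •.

Answer: +3

Work:
  0 +2≡2 +4≡0 +3≡3  (mod 6)
composite: +3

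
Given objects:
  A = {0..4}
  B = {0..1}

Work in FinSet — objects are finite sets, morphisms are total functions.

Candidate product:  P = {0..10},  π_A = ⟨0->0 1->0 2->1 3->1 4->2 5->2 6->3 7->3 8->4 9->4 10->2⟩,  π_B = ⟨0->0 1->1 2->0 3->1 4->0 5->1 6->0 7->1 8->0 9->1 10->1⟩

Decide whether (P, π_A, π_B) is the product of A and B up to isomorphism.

|A|·|B| = 5·2 = 10;  |P| = 11
  → cardinalities differ; no bijection possible.

Answer: NOT A VALID PRODUCT — |P|=11 ≠ |A|·|B|=10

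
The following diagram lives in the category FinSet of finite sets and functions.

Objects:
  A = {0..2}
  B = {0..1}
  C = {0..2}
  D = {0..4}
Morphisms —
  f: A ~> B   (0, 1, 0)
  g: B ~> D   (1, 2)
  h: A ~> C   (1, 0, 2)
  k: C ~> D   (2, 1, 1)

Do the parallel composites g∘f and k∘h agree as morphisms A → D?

Answer: COMMUTES

Trace:
Path 1 = f;g:
  0 f~>0 g~>1
  1 f~>1 g~>2
  2 f~>0 g~>1
  result₁ = (1, 2, 1)
Path 2 = h;k:
  0 h~>1 k~>1
  1 h~>0 k~>2
  2 h~>2 k~>1
  result₂ = (1, 2, 1)
Equal? YES — commutes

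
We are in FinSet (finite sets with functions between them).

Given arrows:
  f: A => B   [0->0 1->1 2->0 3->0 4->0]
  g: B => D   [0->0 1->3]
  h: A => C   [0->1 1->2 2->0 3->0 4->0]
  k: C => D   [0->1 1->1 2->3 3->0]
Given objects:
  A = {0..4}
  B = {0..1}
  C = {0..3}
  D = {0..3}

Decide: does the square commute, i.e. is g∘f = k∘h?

Path 1 = f;g:
  0 f=>0 g=>0
  1 f=>1 g=>3
  2 f=>0 g=>0
  3 f=>0 g=>0
  4 f=>0 g=>0
  result₁ = [0->0 1->3 2->0 3->0 4->0]
Path 2 = h;k:
  0 h=>1 k=>1
  1 h=>2 k=>3
  2 h=>0 k=>1
  3 h=>0 k=>1
  4 h=>0 k=>1
  result₂ = [0->1 1->3 2->1 3->1 4->1]
Equal? distinct morphisms ✗

Answer: DOES NOT COMMUTE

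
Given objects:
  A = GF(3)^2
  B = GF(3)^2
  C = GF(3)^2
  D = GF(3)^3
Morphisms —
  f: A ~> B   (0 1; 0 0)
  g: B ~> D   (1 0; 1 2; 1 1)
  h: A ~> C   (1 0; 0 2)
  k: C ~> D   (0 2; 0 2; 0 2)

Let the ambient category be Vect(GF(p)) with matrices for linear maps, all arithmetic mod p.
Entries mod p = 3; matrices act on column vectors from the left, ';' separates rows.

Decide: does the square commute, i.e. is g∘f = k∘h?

Answer: COMMUTES

Derivation:
1) trace f;g:
  e0=(1,0) f~>(0,0) g~>(0,0,0)
  e1=(0,1) f~>(1,0) g~>(1,1,1)
  result₁ = (0 1; 0 1; 0 1)
2) trace h;k:
  e0=(1,0) h~>(1,0) k~>(0,0,0)
  e1=(0,1) h~>(0,2) k~>(1,1,1)
  result₂ = (0 1; 0 1; 0 1)
Equal? same morphism ✓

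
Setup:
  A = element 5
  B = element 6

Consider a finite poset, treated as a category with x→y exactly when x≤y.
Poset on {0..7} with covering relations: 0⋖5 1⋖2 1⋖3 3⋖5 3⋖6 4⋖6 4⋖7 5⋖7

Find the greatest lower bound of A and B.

Answer: A∧B = 3

Trace:
Common predecessors of 5,6: {1,3}
  1 <= 3
  3 <= 3
glb = 3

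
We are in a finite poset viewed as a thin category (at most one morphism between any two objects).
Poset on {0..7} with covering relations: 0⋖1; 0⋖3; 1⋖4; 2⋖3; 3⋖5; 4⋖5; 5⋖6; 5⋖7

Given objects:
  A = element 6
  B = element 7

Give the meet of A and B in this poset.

Common predecessors of 6,7: {0,1,2,3,4,5}
  0 ⊑ 5
  1 ⊑ 5
  2 ⊑ 5
  3 ⊑ 5
  4 ⊑ 5
  5 ⊑ 5
glb = 5

Answer: A∧B = 5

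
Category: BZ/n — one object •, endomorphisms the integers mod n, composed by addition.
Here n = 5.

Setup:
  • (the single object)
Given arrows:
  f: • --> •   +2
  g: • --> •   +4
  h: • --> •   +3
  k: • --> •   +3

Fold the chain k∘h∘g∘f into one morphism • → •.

  0 +2≡2 +4≡1 +3≡4 +3≡2  (mod 5)
result: +2

Answer: +2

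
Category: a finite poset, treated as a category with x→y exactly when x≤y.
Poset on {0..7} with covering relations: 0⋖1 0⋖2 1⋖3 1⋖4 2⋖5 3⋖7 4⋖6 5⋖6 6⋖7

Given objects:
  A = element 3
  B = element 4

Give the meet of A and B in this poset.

Answer: A∧B = 1

Derivation:
Common predecessors of 3,4: {0,1}
  0 <= 1
  1 <= 1
glb = 1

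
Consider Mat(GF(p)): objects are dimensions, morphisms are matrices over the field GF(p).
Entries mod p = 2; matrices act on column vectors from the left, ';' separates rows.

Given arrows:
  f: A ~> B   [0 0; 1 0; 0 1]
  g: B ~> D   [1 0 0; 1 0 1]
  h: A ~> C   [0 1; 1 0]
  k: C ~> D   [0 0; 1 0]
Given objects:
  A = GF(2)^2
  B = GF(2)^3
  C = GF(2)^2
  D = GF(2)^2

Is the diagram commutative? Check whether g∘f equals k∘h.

Path 1 = f;g:
  e0=⟨1,0⟩ f~>⟨0,1,0⟩ g~>⟨0,0⟩
  e1=⟨0,1⟩ f~>⟨0,0,1⟩ g~>⟨0,1⟩
  ⟦path⟧₁ = [0 0; 0 1]
Path 2 = h;k:
  e0=⟨1,0⟩ h~>⟨0,1⟩ k~>⟨0,0⟩
  e1=⟨0,1⟩ h~>⟨1,0⟩ k~>⟨0,1⟩
  ⟦path⟧₂ = [0 0; 0 1]
Equal? equal; square commutes

Answer: COMMUTES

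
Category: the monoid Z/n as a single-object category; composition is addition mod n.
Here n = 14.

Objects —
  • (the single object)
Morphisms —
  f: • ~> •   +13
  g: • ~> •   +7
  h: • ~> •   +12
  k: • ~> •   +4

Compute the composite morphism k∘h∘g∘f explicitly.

  0 +13≡13 +7≡6 +12≡4 +4≡8  (mod 14)
⟦path⟧: +8

Answer: +8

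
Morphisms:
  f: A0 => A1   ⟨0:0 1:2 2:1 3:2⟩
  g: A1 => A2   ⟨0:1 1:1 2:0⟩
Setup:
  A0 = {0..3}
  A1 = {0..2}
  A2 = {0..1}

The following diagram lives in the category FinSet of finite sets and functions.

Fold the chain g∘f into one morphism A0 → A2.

Answer: ⟨0:1 1:0 2:1 3:0⟩

Work:
  0 f=>0 g=>1
  1 f=>2 g=>0
  2 f=>1 g=>1
  3 f=>2 g=>0
composite: ⟨0:1 1:0 2:1 3:0⟩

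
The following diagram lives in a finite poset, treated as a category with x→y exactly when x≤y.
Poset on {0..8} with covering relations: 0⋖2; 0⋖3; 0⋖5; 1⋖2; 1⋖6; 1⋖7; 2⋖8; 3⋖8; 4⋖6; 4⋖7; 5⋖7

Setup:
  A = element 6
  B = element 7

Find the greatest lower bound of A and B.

Common predecessors of 6,7: {1,4}
  maximal lower bounds 1 and 4 are incomparable: neither 1≤4 nor 4≤1
→ no greatest lower bound exists

Answer: NO MEET EXISTS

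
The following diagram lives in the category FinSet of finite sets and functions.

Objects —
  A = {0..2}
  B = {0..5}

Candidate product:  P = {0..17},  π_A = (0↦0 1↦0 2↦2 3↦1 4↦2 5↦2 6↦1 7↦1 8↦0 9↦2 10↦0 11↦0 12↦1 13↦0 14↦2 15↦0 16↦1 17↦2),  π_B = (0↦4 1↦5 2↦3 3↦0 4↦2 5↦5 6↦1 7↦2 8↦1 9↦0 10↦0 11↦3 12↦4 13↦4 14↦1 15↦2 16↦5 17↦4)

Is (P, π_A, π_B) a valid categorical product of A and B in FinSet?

|A|·|B| = 3·6 = 18;  |P| = 18
Check the pairing map k ↦ (π_A(k), π_B(k)):
  0 ↦ (0,4)
  1 ↦ (0,5)
  2 ↦ (2,3)
  3 ↦ (1,0)
  4 ↦ (2,2)
  5 ↦ (2,5)
  6 ↦ (1,1)
  7 ↦ (1,2)
  8 ↦ (0,1)
  9 ↦ (2,0)
  10 ↦ (0,0)
  11 ↦ (0,3)
  12 ↦ (1,4)
  13 ↦ (0,4)  ✗ repeats pair of k=0
  14 ↦ (2,1)
  15 ↦ (0,2)
  16 ↦ (1,5)
  17 ↦ (2,4)
distinct pairs in image: 17 / 18 needed
  → (0,4) hit at k=0 and k=13

Answer: NOT A VALID PRODUCT — duplicate pair at indices 0,13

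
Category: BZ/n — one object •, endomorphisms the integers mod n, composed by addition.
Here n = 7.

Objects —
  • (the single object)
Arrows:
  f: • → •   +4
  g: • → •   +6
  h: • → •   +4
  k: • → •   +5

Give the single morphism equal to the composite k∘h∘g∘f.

Answer: +5

Derivation:
  0 +4≡4 +6≡3 +4≡0 +5≡5  (mod 7)
⟦path⟧: +5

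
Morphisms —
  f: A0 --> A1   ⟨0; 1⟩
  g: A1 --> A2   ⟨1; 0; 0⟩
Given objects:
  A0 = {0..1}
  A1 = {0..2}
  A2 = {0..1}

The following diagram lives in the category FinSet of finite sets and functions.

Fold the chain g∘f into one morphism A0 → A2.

  0 f-->0 g-->1
  1 f-->1 g-->0
composite: ⟨1; 0⟩

Answer: ⟨1; 0⟩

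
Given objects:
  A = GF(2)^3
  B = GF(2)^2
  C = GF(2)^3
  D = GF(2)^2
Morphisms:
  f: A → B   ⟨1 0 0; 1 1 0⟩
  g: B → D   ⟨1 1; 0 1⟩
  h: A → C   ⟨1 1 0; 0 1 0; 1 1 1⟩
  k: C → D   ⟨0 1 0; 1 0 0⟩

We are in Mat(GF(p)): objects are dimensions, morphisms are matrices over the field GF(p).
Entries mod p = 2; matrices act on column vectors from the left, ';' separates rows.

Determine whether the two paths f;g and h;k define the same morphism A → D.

Answer: COMMUTES

Trace:
Along f;g (path 1):
  e0=(1,0,0) f→(1,1) g→(0,1)
  e1=(0,1,0) f→(0,1) g→(1,1)
  e2=(0,0,1) f→(0,0) g→(0,0)
  result₁ = ⟨0 1 0; 1 1 0⟩
Along h;k (path 2):
  e0=(1,0,0) h→(1,0,1) k→(0,1)
  e1=(0,1,0) h→(1,1,1) k→(1,1)
  e2=(0,0,1) h→(0,0,1) k→(0,0)
  result₂ = ⟨0 1 0; 1 1 0⟩
Equal? equal; square commutes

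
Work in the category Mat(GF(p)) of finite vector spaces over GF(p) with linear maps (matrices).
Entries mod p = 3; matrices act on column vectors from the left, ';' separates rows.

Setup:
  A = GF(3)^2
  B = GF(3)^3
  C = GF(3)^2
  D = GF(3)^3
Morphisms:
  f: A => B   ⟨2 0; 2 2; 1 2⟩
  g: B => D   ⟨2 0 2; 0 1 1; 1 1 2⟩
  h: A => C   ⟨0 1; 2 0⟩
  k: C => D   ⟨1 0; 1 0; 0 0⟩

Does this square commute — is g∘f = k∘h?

Answer: COMMUTES

Work:
Path 1 = f;g:
  e0=[1,0] f=>[2,2,1] g=>[0,0,0]
  e1=[0,1] f=>[0,2,2] g=>[1,1,0]
  result₁ = ⟨0 1; 0 1; 0 0⟩
Path 2 = h;k:
  e0=[1,0] h=>[0,2] k=>[0,0,0]
  e1=[0,1] h=>[1,0] k=>[1,1,0]
  result₂ = ⟨0 1; 0 1; 0 0⟩
Equal? YES — commutes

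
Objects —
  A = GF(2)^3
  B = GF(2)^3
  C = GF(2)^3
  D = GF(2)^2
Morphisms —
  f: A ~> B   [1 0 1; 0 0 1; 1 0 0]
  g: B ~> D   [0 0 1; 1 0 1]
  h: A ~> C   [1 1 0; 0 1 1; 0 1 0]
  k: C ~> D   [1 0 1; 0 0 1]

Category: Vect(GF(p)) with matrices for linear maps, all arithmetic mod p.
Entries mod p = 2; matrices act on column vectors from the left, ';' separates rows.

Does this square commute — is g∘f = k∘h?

Answer: DOES NOT COMMUTE

Derivation:
1) trace f;g:
  e0=⟨1,0,0⟩ f~>⟨1,0,1⟩ g~>⟨1,0⟩
  e1=⟨0,1,0⟩ f~>⟨0,0,0⟩ g~>⟨0,0⟩
  e2=⟨0,0,1⟩ f~>⟨1,1,0⟩ g~>⟨0,1⟩
  result₁ = [1 0 0; 0 0 1]
2) trace h;k:
  e0=⟨1,0,0⟩ h~>⟨1,0,0⟩ k~>⟨1,0⟩
  e1=⟨0,1,0⟩ h~>⟨1,1,1⟩ k~>⟨0,1⟩
  e2=⟨0,0,1⟩ h~>⟨0,1,0⟩ k~>⟨0,0⟩
  result₂ = [1 0 0; 0 1 0]
Equal? distinct morphisms ✗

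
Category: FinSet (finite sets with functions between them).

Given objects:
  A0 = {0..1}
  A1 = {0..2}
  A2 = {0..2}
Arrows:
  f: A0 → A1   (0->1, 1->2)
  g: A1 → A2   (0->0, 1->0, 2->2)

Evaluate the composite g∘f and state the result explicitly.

  0 f→1 g→0
  1 f→2 g→2
composite: (0->0, 1->2)

Answer: (0->0, 1->2)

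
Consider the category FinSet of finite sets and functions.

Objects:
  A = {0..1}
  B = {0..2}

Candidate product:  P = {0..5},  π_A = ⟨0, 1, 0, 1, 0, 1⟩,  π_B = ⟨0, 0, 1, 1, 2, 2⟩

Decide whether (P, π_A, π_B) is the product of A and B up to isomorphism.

|A|·|B| = 2·3 = 6;  |P| = 6
Check the pairing map k ↦ (π_A(k), π_B(k)):
  0 ↦ (0,0)
  1 ↦ (1,0)
  2 ↦ (0,1)
  3 ↦ (1,1)
  4 ↦ (0,2)
  5 ↦ (1,2)
distinct pairs in image: 6 / 6 needed
  → bijection onto A×B; projections well-typed.

Answer: VALID PRODUCT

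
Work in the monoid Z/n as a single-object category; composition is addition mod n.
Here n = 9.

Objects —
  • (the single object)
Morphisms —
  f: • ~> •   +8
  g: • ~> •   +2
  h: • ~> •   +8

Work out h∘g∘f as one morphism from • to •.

Answer: +0

Trace:
  0 +8≡8 +2≡1 +8≡0  (mod 9)
⟦path⟧: +0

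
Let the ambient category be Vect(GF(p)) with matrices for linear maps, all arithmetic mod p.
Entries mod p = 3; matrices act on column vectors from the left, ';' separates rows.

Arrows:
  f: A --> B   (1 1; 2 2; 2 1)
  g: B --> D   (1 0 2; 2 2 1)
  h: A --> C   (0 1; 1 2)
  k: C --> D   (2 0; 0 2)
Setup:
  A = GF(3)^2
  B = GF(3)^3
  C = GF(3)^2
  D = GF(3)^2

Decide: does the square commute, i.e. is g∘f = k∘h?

Answer: DOES NOT COMMUTE

Derivation:
1) trace f;g:
  e0=(1,0) f-->(1,2,2) g-->(2,2)
  e1=(0,1) f-->(1,2,1) g-->(0,1)
  result₁ = (2 0; 2 1)
2) trace h;k:
  e0=(1,0) h-->(0,1) k-->(0,2)
  e1=(0,1) h-->(1,2) k-->(2,1)
  result₂ = (0 2; 2 1)
Equal? NO — does not commute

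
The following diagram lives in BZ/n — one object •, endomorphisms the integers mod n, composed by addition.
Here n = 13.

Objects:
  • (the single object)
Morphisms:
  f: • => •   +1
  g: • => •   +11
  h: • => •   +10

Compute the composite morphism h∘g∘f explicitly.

Answer: +9

Derivation:
  0 +1≡1 +11≡12 +10≡9  (mod 13)
composite: +9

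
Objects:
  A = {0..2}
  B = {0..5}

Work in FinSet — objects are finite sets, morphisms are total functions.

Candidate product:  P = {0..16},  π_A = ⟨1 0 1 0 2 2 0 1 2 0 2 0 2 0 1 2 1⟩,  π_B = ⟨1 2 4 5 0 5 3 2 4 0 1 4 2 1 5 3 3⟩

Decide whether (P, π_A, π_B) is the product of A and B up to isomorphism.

|A|·|B| = 3·6 = 18;  |P| = 17
  → cardinalities differ; no bijection possible.

Answer: NOT A VALID PRODUCT — |P|=17 ≠ |A|·|B|=18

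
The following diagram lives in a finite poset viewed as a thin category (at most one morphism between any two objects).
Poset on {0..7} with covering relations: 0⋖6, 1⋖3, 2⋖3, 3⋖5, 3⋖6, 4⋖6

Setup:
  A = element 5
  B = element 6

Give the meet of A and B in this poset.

Answer: A∧B = 3

Trace:
Lower bounds of A=5 and B=6: {1,2,3}
  1 ≤ 3
  2 ≤ 3
  3 ≤ 3
glb = 3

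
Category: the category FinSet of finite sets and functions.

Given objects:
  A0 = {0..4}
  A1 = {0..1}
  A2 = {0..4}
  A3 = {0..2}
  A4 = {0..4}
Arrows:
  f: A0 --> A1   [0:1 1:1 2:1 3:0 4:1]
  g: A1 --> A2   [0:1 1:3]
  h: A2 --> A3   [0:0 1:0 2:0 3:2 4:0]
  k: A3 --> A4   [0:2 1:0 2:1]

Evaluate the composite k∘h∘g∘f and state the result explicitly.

Answer: [0:1 1:1 2:1 3:2 4:1]

Trace:
  0 f-->1 g-->3 h-->2 k-->1
  1 f-->1 g-->3 h-->2 k-->1
  2 f-->1 g-->3 h-->2 k-->1
  3 f-->0 g-->1 h-->0 k-->2
  4 f-->1 g-->3 h-->2 k-->1
result: [0:1 1:1 2:1 3:2 4:1]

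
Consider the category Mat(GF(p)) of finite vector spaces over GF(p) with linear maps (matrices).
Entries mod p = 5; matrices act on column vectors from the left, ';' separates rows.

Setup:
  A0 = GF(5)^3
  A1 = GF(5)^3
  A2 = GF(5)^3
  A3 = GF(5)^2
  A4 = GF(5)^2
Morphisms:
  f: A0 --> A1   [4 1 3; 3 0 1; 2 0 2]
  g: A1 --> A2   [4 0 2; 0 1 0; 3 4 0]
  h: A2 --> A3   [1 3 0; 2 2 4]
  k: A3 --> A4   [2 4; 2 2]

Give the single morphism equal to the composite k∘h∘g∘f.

  e0=⟨1,0,0⟩ f-->⟨4,3,2⟩ g-->⟨0,3,4⟩ h-->⟨4,2⟩ k-->⟨1,2⟩
  e1=⟨0,1,0⟩ f-->⟨1,0,0⟩ g-->⟨4,0,3⟩ h-->⟨4,0⟩ k-->⟨3,3⟩
  e2=⟨0,0,1⟩ f-->⟨3,1,2⟩ g-->⟨1,1,3⟩ h-->⟨4,1⟩ k-->⟨2,0⟩
result: [1 3 2; 2 3 0]

Answer: [1 3 2; 2 3 0]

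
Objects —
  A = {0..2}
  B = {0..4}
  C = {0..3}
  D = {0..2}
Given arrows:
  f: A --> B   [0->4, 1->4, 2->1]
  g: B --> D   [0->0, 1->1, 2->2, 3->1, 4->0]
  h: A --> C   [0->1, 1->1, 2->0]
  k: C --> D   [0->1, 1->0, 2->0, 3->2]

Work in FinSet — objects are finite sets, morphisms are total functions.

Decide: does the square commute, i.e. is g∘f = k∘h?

Answer: COMMUTES

Derivation:
Path 1 = f;g:
  0 f-->4 g-->0
  1 f-->4 g-->0
  2 f-->1 g-->1
  ⟦path⟧₁ = [0->0, 1->0, 2->1]
Path 2 = h;k:
  0 h-->1 k-->0
  1 h-->1 k-->0
  2 h-->0 k-->1
  ⟦path⟧₂ = [0->0, 1->0, 2->1]
Equal? YES — commutes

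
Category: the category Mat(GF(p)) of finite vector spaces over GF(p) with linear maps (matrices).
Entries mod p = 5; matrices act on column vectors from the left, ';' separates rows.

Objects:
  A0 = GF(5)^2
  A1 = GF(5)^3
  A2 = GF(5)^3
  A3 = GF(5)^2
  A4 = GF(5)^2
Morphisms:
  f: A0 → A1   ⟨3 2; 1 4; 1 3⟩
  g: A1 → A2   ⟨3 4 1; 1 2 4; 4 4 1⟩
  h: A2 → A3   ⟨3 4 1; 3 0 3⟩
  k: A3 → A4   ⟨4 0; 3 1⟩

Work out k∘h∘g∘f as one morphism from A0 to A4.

  e0=(1,0) f→(3,1,1) g→(4,4,2) h→(0,3) k→(0,3)
  e1=(0,1) f→(2,4,3) g→(0,2,2) h→(0,1) k→(0,1)
⟦path⟧: ⟨0 0; 3 1⟩

Answer: ⟨0 0; 3 1⟩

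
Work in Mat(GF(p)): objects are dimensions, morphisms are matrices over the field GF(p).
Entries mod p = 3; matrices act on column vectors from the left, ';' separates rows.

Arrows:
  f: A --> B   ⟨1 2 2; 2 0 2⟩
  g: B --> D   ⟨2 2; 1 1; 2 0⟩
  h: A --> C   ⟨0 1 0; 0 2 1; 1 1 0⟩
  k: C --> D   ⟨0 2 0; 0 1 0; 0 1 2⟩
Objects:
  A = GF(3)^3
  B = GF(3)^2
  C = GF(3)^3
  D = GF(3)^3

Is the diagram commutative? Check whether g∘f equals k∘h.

Answer: COMMUTES

Work:
Path 1 = f;g:
  e0=[1,0,0] f-->[1,2] g-->[0,0,2]
  e1=[0,1,0] f-->[2,0] g-->[1,2,1]
  e2=[0,0,1] f-->[2,2] g-->[2,1,1]
  result₁ = ⟨0 1 2; 0 2 1; 2 1 1⟩
Path 2 = h;k:
  e0=[1,0,0] h-->[0,0,1] k-->[0,0,2]
  e1=[0,1,0] h-->[1,2,1] k-->[1,2,1]
  e2=[0,0,1] h-->[0,1,0] k-->[2,1,1]
  result₂ = ⟨0 1 2; 0 2 1; 2 1 1⟩
Equal? same morphism ✓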